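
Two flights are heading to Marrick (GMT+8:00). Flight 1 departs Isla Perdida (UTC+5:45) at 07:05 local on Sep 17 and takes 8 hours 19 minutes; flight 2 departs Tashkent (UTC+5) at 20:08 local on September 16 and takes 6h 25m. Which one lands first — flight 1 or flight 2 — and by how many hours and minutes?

Flight 1 in UTC: 07:05 − 5:45 = 01:20 on Sep 17.
+8 hours and 19 minutes → arrive 09:39 UTC on Sep 17.
Flight 2 in UTC: 20:08 − 5:00 = 15:08 on Sep 16.
+6 hours and 25 minutes → arrive 21:33 UTC on Sep 16.
Flight 2 lands earlier by 12 hours 6 minutes.

the second, by 12 hours 6 minutes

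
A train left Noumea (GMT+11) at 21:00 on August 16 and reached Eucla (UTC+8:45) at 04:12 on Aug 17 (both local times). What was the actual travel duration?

9 hours 27 minutes

Departure in UTC: 21:00 − 11:00 = 10:00 on Aug 16.
Arrival in UTC: 04:12 − 8:45 = 19:27 on Aug 16.
Elapsed = 19:27 − 10:00 = 9 hours 27 minutes.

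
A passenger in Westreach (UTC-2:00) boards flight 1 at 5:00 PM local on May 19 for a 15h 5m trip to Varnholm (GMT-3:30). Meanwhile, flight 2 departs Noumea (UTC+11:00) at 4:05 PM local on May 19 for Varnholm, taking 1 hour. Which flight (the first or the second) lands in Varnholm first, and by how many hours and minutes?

Flight 1 in UTC: 5:00 PM + 2:00 = 7:00 PM on May 19.
+15 hours and 5 minutes → arrive 10:05 AM UTC on May 20.
Flight 2 in UTC: 4:05 PM − 11:00 = 5:05 AM on May 19.
+1 hour → arrive 6:05 AM UTC on May 19.
Flight 2 lands earlier by 28 hours.

the second, by 28 hours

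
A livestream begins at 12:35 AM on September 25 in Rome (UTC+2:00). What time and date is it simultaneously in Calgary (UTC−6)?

In UTC: 12:35 AM − 2:00 = 10:35 PM on Sep 24.
Calgary is UTC−6:00: 10:35 PM − 6:00 = 4:35 PM on Sep 24.

4:35 PM on September 24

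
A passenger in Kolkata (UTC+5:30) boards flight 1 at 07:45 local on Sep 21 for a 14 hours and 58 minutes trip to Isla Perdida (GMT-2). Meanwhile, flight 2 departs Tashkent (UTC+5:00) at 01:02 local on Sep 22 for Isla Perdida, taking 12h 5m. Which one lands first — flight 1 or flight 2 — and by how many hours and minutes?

the first, by 14 hours 54 minutes

Flight 1 in UTC: 07:45 − 5:30 = 02:15 on Sep 21.
+14 hours and 58 minutes → arrive 17:13 UTC on Sep 21.
Flight 2 in UTC: 01:02 − 5:00 = 20:02 on Sep 21.
+12 hours and 5 minutes → arrive 08:07 UTC on Sep 22.
Flight 1 lands earlier by 14 hours 54 minutes.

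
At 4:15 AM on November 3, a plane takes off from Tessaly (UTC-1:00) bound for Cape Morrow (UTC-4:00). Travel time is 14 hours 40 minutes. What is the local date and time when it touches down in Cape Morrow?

3:55 PM on November 3

Convert departure to UTC: 4:15 AM + 1:00 = 5:15 AM UTC on Nov 3.
Add 14 hours and 40 minutes travel time → 7:55 PM UTC.
Cape Morrow is UTC−4:00, so local arrival = 7:55 PM − 4:00 = 3:55 PM on Nov 3.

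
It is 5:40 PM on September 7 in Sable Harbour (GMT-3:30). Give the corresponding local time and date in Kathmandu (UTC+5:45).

2:55 AM on Sep 8

Kathmandu is 9:15 ahead of Sable Harbour.
Shift by the zone difference: 5:40 PM + 9:15 = 2:55 AM on Sep 8 in Kathmandu.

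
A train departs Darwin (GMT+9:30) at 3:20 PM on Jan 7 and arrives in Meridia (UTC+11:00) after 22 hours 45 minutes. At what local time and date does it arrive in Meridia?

3:35 PM on Jan 8

Meridia is 1:30 ahead of Darwin.
After 22 hours 45 minutes it is 2:05 PM (Jan 8) in Darwin.
Shift by the zone difference: 2:05 PM + 1:30 = 3:35 PM on Jan 8 in Meridia.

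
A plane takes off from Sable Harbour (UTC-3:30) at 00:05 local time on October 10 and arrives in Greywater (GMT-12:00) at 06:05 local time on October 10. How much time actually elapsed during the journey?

14 hours 30 minutes

Greywater is 8:30 behind Sable Harbour.
Clock-face elapsed time (ignoring zones) is 6 hours.
Actual elapsed = 6 hours + 8:30 = 14 hours 30 minutes.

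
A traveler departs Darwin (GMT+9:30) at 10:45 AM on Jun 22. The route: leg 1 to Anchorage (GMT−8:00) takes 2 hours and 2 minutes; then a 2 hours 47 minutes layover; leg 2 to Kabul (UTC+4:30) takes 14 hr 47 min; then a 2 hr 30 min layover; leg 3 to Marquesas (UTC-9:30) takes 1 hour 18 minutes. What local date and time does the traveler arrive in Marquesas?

Convert departure to UTC: 10:45 AM − 9:30 = 1:15 AM UTC on Jun 22.
Add 2 hours 2 minutes leg 1 → 3:17 AM UTC.
Add 2 hours 47 minutes layover in Anchorage → 6:04 AM UTC.
Add 14 hours 47 minutes leg 2 → 8:51 PM UTC.
Add 2 hours and 30 minutes layover in Kabul → 11:21 PM UTC.
Add 1 hour and 18 minutes leg 3 → 12:39 AM UTC (Jun 23).
Marquesas is UTC−9:30, so local arrival = 12:39 AM − 9:30 = 3:09 PM on Jun 22.

3:09 PM on June 22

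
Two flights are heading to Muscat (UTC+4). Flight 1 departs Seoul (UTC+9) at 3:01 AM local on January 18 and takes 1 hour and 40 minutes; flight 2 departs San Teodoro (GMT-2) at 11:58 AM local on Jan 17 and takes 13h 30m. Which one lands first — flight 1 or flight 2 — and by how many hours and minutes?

the first, by 7 hours 47 minutes

Flight 1 in UTC: 3:01 AM − 9:00 = 6:01 PM on Jan 17.
+1 hour 40 minutes → arrive 7:41 PM UTC on Jan 17.
Flight 2 in UTC: 11:58 AM + 2:00 = 1:58 PM on Jan 17.
+13 hours 30 minutes → arrive 3:28 AM UTC on Jan 18.
Flight 1 lands earlier by 7 hours 47 minutes.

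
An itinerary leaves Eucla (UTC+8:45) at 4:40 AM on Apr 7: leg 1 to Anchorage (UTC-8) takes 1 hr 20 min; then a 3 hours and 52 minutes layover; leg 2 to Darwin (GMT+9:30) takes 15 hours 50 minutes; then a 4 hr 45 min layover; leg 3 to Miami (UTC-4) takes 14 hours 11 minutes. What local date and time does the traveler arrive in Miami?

7:53 AM on April 8

Convert departure to UTC: 4:40 AM − 8:45 = 7:55 PM UTC on Apr 6.
Add 1 hour and 20 minutes leg 1 → 9:15 PM UTC.
Add 3 hours 52 minutes layover in Anchorage → 1:07 AM UTC (Apr 7).
Add 15 hours and 50 minutes leg 2 → 4:57 PM UTC.
Add 4 hours and 45 minutes layover in Darwin → 9:42 PM UTC.
Add 14 hours and 11 minutes leg 3 → 11:53 AM UTC (Apr 8).
Miami is UTC−4:00, so local arrival = 11:53 AM − 4:00 = 7:53 AM on Apr 8.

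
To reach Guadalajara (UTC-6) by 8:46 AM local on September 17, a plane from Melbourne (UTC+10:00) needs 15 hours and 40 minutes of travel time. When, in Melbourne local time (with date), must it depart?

9:06 AM on September 17

Target arrival in UTC: 8:46 AM + 6:00 = 2:46 PM on Sep 17.
Subtract 15 hours and 40 minutes → departure 11:06 PM UTC on Sep 16.
Melbourne is UTC+10:00: 11:06 PM + 10:00 = 9:06 AM on Sep 17.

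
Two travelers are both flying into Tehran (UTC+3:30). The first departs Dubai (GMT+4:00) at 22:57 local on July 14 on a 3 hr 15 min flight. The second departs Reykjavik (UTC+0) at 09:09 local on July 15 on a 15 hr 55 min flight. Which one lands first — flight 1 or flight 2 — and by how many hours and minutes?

Flight 1 in UTC: 22:57 − 4:00 = 18:57 on Jul 14.
+3 hours and 15 minutes → arrive 22:12 UTC on Jul 14.
Flight 2 departs at 09:09 UTC (Jul 15).
+15 hours 55 minutes → arrive 01:04 UTC on Jul 16.
Flight 1 lands earlier by 26 hours 52 minutes.

the first, by 26 hours 52 minutes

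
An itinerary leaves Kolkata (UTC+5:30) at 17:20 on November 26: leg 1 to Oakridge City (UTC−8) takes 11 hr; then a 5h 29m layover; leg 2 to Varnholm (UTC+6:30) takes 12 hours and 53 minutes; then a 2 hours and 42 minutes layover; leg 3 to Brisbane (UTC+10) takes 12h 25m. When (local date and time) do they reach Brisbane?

18:19 on Nov 28

Convert departure to UTC: 17:20 − 5:30 = 11:50 UTC on Nov 26.
Add 11 hours leg 1 → 22:50 UTC.
Add 5 hours and 29 minutes layover in Oakridge City → 04:19 UTC (Nov 27).
Add 12 hours and 53 minutes leg 2 → 17:12 UTC.
Add 2 hours and 42 minutes layover in Varnholm → 19:54 UTC.
Add 12 hours and 25 minutes leg 3 → 08:19 UTC (Nov 28).
Brisbane is UTC+10:00, so local arrival = 08:19 + 10:00 = 18:19 on Nov 28.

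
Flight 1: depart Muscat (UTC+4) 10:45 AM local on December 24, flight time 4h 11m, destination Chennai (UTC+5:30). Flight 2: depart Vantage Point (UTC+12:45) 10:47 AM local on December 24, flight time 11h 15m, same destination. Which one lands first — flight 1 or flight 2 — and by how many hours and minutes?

Flight 1 in UTC: 10:45 AM − 4:00 = 6:45 AM on Dec 24.
+4 hours 11 minutes → arrive 10:56 AM UTC on Dec 24.
Flight 2 in UTC: 10:47 AM − 12:45 = 10:02 PM on Dec 23.
+11 hours 15 minutes → arrive 9:17 AM UTC on Dec 24.
Flight 2 lands earlier by 1 hour 39 minutes.

the second, by 1 hour 39 minutes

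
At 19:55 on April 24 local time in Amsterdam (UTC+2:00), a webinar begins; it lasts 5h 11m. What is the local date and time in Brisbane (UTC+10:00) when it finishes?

09:06 on Apr 25

Convert start to UTC: 19:55 − 2:00 = 17:55 UTC on Apr 24.
Add 5 hours 11 minutes duration → 23:06 UTC.
Brisbane is UTC+10:00, so local end time = 23:06 + 10:00 = 09:06 on Apr 25.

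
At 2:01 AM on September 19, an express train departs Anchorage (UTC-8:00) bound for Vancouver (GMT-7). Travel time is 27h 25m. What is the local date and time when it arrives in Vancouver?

Convert departure to UTC: 2:01 AM + 8:00 = 10:01 AM UTC on Sep 19.
Add 27 hours and 25 minutes travel time → 1:26 PM UTC (Sep 20).
Vancouver is UTC−7:00, so local arrival = 1:26 PM − 7:00 = 6:26 AM on Sep 20.

6:26 AM on September 20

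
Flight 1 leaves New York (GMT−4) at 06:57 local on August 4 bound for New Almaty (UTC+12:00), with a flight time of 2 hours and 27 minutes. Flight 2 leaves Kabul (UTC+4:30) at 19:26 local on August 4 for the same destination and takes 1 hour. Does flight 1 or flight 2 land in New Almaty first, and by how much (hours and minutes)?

the first, by 2 hours 32 minutes

Flight 1 in UTC: 06:57 + 4:00 = 10:57 on Aug 4.
+2 hours 27 minutes → arrive 13:24 UTC on Aug 4.
Flight 2 in UTC: 19:26 − 4:30 = 14:56 on Aug 4.
+1 hour → arrive 15:56 UTC on Aug 4.
Flight 1 lands earlier by 2 hours 32 minutes.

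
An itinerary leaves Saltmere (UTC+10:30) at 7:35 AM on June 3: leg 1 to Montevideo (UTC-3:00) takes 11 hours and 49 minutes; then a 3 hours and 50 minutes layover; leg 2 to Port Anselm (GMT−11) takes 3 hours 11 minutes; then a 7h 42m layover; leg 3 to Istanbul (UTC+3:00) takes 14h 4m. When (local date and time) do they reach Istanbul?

Convert departure to UTC: 7:35 AM − 10:30 = 9:05 PM UTC on Jun 2.
Add 11 hours and 49 minutes leg 1 → 8:54 AM UTC (Jun 3).
Add 3 hours 50 minutes layover in Montevideo → 12:44 PM UTC.
Add 3 hours and 11 minutes leg 2 → 3:55 PM UTC.
Add 7 hours 42 minutes layover in Port Anselm → 11:37 PM UTC.
Add 14 hours and 4 minutes leg 3 → 1:41 PM UTC (Jun 4).
Istanbul is UTC+3:00, so local arrival = 1:41 PM + 3:00 = 4:41 PM on Jun 4.

4:41 PM on June 4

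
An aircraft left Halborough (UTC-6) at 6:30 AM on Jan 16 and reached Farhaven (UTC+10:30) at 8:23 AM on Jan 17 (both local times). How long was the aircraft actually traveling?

9 hours 23 minutes

Departure in UTC: 6:30 AM + 6:00 = 12:30 PM on Jan 16.
Arrival in UTC: 8:23 AM − 10:30 = 9:53 PM on Jan 16.
Elapsed = 9:53 PM − 12:30 PM = 9 hours 23 minutes.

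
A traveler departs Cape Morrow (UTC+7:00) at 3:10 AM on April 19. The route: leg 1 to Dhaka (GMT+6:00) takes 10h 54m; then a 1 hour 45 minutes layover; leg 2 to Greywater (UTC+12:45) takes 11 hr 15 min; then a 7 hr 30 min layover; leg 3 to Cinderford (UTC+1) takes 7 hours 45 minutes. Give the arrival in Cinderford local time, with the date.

12:19 PM on April 20

Convert departure to UTC: 3:10 AM − 7:00 = 8:10 PM UTC on Apr 18.
Add 10 hours and 54 minutes leg 1 → 7:04 AM UTC (Apr 19).
Add 1 hour 45 minutes layover in Dhaka → 8:49 AM UTC.
Add 11 hours 15 minutes leg 2 → 8:04 PM UTC.
Add 7 hours and 30 minutes layover in Greywater → 3:34 AM UTC (Apr 20).
Add 7 hours and 45 minutes leg 3 → 11:19 AM UTC.
Cinderford is UTC+1:00, so local arrival = 11:19 AM + 1:00 = 12:19 PM on Apr 20.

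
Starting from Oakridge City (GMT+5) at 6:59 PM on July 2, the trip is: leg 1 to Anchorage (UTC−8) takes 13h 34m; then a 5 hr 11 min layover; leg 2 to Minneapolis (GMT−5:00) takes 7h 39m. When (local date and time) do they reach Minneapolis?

11:23 AM on Jul 3

Convert departure to UTC: 6:59 PM − 5:00 = 1:59 PM UTC on Jul 2.
Add 13 hours and 34 minutes leg 1 → 3:33 AM UTC (Jul 3).
Add 5 hours 11 minutes layover in Anchorage → 8:44 AM UTC.
Add 7 hours and 39 minutes leg 2 → 4:23 PM UTC.
Minneapolis is UTC−5:00, so local arrival = 4:23 PM − 5:00 = 11:23 AM on Jul 3.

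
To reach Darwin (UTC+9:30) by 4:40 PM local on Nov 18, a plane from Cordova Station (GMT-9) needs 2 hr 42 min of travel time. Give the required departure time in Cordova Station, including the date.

7:28 PM on November 17

Target arrival in UTC: 4:40 PM − 9:30 = 7:10 AM on Nov 18.
Subtract 2 hours and 42 minutes → departure 4:28 AM UTC on Nov 18.
Cordova Station is UTC−9:00: 4:28 AM − 9:00 = 7:28 PM on Nov 17.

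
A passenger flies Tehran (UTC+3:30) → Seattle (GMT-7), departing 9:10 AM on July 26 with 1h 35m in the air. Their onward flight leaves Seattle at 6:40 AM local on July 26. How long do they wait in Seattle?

6 hours 25 minutes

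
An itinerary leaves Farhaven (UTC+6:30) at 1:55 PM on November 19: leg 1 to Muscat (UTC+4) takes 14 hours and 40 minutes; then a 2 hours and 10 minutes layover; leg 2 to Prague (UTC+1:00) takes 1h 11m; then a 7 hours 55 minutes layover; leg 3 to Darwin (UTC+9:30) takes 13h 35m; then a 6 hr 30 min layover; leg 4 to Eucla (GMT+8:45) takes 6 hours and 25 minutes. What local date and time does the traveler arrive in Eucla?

Convert departure to UTC: 1:55 PM − 6:30 = 7:25 AM UTC on Nov 19.
Add 14 hours and 40 minutes leg 1 → 10:05 PM UTC.
Add 2 hours and 10 minutes layover in Muscat → 12:15 AM UTC (Nov 20).
Add 1 hour 11 minutes leg 2 → 1:26 AM UTC.
Add 7 hours and 55 minutes layover in Prague → 9:21 AM UTC.
Add 13 hours and 35 minutes leg 3 → 10:56 PM UTC.
Add 6 hours 30 minutes layover in Darwin → 5:26 AM UTC (Nov 21).
Add 6 hours 25 minutes leg 4 → 11:51 AM UTC.
Eucla is UTC+8:45, so local arrival = 11:51 AM + 8:45 = 8:36 PM on Nov 21.

8:36 PM on November 21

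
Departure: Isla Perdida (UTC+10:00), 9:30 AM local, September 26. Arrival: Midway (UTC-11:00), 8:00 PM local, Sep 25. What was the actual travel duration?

7 hours 30 minutes

Midway is 21:00 behind Isla Perdida.
Clock-face elapsed time (ignoring zones) is −13 hours 30 minutes.
Actual elapsed = −13 hours 30 minutes + 21:00 = 7 hours 30 minutes.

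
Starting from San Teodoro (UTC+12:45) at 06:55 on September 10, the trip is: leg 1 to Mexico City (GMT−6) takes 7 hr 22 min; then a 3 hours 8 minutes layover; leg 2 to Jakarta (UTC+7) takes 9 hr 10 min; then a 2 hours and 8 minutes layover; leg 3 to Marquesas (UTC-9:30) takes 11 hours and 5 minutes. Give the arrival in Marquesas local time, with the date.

Convert departure to UTC: 06:55 − 12:45 = 18:10 UTC on Sep 9.
Add 7 hours 22 minutes leg 1 → 01:32 UTC (Sep 10).
Add 3 hours and 8 minutes layover in Mexico City → 04:40 UTC.
Add 9 hours and 10 minutes leg 2 → 13:50 UTC.
Add 2 hours and 8 minutes layover in Jakarta → 15:58 UTC.
Add 11 hours 5 minutes leg 3 → 03:03 UTC (Sep 11).
Marquesas is UTC−9:30, so local arrival = 03:03 − 9:30 = 17:33 on Sep 10.

17:33 on September 10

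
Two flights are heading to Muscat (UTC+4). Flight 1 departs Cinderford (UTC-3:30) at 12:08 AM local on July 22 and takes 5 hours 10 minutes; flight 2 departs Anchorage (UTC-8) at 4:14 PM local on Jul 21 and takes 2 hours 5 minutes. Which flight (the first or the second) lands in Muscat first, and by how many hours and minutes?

Flight 1 in UTC: 12:08 AM + 3:30 = 3:38 AM on Jul 22.
+5 hours 10 minutes → arrive 8:48 AM UTC on Jul 22.
Flight 2 in UTC: 4:14 PM + 8:00 = 12:14 AM on Jul 22.
+2 hours and 5 minutes → arrive 2:19 AM UTC on Jul 22.
Flight 2 lands earlier by 6 hours 29 minutes.

the second, by 6 hours 29 minutes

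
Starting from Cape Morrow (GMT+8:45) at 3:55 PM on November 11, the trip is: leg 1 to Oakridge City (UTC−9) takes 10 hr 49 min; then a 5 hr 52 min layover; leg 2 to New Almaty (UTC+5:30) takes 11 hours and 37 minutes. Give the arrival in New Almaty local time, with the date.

Convert departure to UTC: 3:55 PM − 8:45 = 7:10 AM UTC on Nov 11.
Add 10 hours and 49 minutes leg 1 → 5:59 PM UTC.
Add 5 hours and 52 minutes layover in Oakridge City → 11:51 PM UTC.
Add 11 hours and 37 minutes leg 2 → 11:28 AM UTC (Nov 12).
New Almaty is UTC+5:30, so local arrival = 11:28 AM + 5:30 = 4:58 PM on Nov 12.

4:58 PM on November 12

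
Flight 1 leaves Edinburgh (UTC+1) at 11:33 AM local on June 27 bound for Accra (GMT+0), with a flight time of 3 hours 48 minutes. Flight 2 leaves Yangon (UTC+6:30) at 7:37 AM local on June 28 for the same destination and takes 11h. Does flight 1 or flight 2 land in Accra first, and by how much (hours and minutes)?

the first, by 21 hours 46 minutes

Flight 1 in UTC: 11:33 AM − 1:00 = 10:33 AM on Jun 27.
+3 hours 48 minutes → arrive 2:21 PM UTC on Jun 27.
Flight 2 in UTC: 7:37 AM − 6:30 = 1:07 AM on Jun 28.
+11 hours → arrive 12:07 PM UTC on Jun 28.
Flight 1 lands earlier by 21 hours 46 minutes.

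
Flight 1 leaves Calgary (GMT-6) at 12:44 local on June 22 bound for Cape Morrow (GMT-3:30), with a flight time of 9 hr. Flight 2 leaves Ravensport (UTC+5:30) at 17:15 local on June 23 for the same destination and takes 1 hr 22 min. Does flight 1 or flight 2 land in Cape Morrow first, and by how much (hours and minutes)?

the first, by 9 hours 23 minutes

Flight 1 in UTC: 12:44 + 6:00 = 18:44 on Jun 22.
+9 hours → arrive 03:44 UTC on Jun 23.
Flight 2 in UTC: 17:15 − 5:30 = 11:45 on Jun 23.
+1 hour 22 minutes → arrive 13:07 UTC on Jun 23.
Flight 1 lands earlier by 9 hours 23 minutes.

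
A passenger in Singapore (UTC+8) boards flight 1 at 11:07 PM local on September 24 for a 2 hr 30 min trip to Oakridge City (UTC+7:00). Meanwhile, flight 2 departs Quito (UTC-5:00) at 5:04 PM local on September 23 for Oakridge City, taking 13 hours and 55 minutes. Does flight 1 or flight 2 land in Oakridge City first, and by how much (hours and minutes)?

Flight 1 in UTC: 11:07 PM − 8:00 = 3:07 PM on Sep 24.
+2 hours 30 minutes → arrive 5:37 PM UTC on Sep 24.
Flight 2 in UTC: 5:04 PM + 5:00 = 10:04 PM on Sep 23.
+13 hours and 55 minutes → arrive 11:59 AM UTC on Sep 24.
Flight 2 lands earlier by 5 hours 38 minutes.

the second, by 5 hours 38 minutes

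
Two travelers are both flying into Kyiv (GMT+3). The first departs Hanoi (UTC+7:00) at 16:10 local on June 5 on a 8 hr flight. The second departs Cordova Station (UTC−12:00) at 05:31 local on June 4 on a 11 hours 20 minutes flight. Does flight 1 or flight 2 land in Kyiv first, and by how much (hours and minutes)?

Flight 1 in UTC: 16:10 − 7:00 = 09:10 on Jun 5.
+8 hours → arrive 17:10 UTC on Jun 5.
Flight 2 in UTC: 05:31 + 12:00 = 17:31 on Jun 4.
+11 hours 20 minutes → arrive 04:51 UTC on Jun 5.
Flight 2 lands earlier by 12 hours 19 minutes.

the second, by 12 hours 19 minutes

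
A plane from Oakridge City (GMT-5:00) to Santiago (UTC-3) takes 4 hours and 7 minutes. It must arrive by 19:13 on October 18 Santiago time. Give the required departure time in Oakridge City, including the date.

Target arrival in UTC: 19:13 + 3:00 = 22:13 on Oct 18.
Subtract 4 hours 7 minutes → departure 18:06 UTC on Oct 18.
Oakridge City is UTC−5:00: 18:06 − 5:00 = 13:06 on Oct 18.

13:06 on October 18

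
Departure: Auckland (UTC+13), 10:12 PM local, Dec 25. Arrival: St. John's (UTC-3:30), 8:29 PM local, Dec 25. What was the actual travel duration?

Departure in UTC: 10:12 PM − 13:00 = 9:12 AM on Dec 25.
Arrival in UTC: 8:29 PM + 3:30 = 11:59 PM on Dec 25.
Elapsed = 11:59 PM − 9:12 AM = 14 hours 47 minutes.

14 hours 47 minutes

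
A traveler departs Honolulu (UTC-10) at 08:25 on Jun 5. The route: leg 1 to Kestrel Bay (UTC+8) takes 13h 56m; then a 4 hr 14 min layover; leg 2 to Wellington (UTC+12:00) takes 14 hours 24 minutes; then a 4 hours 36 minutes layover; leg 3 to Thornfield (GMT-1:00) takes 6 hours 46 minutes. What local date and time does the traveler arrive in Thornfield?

Convert departure to UTC: 08:25 + 10:00 = 18:25 UTC on Jun 5.
Add 13 hours 56 minutes leg 1 → 08:21 UTC (Jun 6).
Add 4 hours and 14 minutes layover in Kestrel Bay → 12:35 UTC.
Add 14 hours and 24 minutes leg 2 → 02:59 UTC (Jun 7).
Add 4 hours 36 minutes layover in Wellington → 07:35 UTC.
Add 6 hours and 46 minutes leg 3 → 14:21 UTC.
Thornfield is UTC−1:00, so local arrival = 14:21 − 1:00 = 13:21 on Jun 7.

13:21 on June 7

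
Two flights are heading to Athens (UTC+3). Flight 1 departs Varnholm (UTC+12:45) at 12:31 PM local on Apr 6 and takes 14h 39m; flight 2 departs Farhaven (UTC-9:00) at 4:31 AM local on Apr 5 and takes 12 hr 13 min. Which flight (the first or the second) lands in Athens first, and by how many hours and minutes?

Flight 1 in UTC: 12:31 PM − 12:45 = 11:46 PM on Apr 5.
+14 hours 39 minutes → arrive 2:25 PM UTC on Apr 6.
Flight 2 in UTC: 4:31 AM + 9:00 = 1:31 PM on Apr 5.
+12 hours 13 minutes → arrive 1:44 AM UTC on Apr 6.
Flight 2 lands earlier by 12 hours 41 minutes.

the second, by 12 hours 41 minutes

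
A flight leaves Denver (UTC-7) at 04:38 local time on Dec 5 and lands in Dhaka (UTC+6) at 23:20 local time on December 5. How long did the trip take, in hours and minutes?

Dhaka is 13:00 ahead of Denver.
Clock-face elapsed time (ignoring zones) is 18 hours 42 minutes.
Actual elapsed = 18 hours 42 minutes − 13:00 = 5 hours 42 minutes.

5 hours 42 minutes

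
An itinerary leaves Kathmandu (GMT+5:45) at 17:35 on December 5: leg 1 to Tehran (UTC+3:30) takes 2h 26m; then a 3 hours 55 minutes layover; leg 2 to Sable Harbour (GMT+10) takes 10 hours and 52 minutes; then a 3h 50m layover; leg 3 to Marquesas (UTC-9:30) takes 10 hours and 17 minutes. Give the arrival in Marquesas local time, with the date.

Convert departure to UTC: 17:35 − 5:45 = 11:50 UTC on Dec 5.
Add 2 hours 26 minutes leg 1 → 14:16 UTC.
Add 3 hours 55 minutes layover in Tehran → 18:11 UTC.
Add 10 hours and 52 minutes leg 2 → 05:03 UTC (Dec 6).
Add 3 hours and 50 minutes layover in Sable Harbour → 08:53 UTC.
Add 10 hours 17 minutes leg 3 → 19:10 UTC.
Marquesas is UTC−9:30, so local arrival = 19:10 − 9:30 = 09:40 on Dec 6.

09:40 on Dec 6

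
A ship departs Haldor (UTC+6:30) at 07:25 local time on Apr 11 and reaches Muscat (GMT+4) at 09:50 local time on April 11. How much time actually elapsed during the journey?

4 hours 55 minutes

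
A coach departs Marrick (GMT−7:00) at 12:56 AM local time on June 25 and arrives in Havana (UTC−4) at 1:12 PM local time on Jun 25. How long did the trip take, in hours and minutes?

9 hours 16 minutes

Havana is 3:00 ahead of Marrick.
Clock-face elapsed time (ignoring zones) is 12 hours 16 minutes.
Actual elapsed = 12 hours 16 minutes − 3:00 = 9 hours 16 minutes.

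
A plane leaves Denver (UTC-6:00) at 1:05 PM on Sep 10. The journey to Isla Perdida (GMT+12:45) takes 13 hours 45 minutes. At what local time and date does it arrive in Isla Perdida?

Convert departure to UTC: 1:05 PM + 6:00 = 7:05 PM UTC on Sep 10.
Add 13 hours 45 minutes travel time → 8:50 AM UTC (Sep 11).
Isla Perdida is UTC+12:45, so local arrival = 8:50 AM + 12:45 = 9:35 PM on Sep 11.

9:35 PM on Sep 11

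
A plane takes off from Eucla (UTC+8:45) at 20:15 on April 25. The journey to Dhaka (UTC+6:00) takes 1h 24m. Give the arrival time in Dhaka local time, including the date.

18:54 on Apr 25

Dhaka is 2:45 behind Eucla.
After 1 hour and 24 minutes it is 21:39 in Eucla.
Shift by the zone difference: 21:39 − 2:45 = 18:54 on Apr 25 in Dhaka.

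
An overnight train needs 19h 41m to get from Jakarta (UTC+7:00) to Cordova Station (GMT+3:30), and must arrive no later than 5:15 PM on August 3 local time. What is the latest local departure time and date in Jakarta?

Target arrival in UTC: 5:15 PM − 3:30 = 1:45 PM on Aug 3.
Subtract 19 hours and 41 minutes → departure 6:04 PM UTC on Aug 2.
Jakarta is UTC+7:00: 6:04 PM + 7:00 = 1:04 AM on Aug 3.

1:04 AM on August 3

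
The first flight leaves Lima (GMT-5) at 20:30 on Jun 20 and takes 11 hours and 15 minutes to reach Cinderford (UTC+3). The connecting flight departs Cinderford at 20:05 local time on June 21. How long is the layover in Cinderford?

Convert departure to UTC: 20:30 + 5:00 = 01:30 UTC on Jun 21.
Add 11 hours 15 minutes flight time → 12:45 UTC.
Cinderford is UTC+3:00, so local arrival = 12:45 + 3:00 = 15:45 on Jun 21.
Layover = 20:05 − 15:45 = 4 hours 20 minutes.

4 hours 20 minutes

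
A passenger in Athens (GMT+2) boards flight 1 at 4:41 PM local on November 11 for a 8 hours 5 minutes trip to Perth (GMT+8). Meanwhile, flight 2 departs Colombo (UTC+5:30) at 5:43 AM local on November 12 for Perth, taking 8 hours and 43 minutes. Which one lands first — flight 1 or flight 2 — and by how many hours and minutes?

the first, by 10 hours 10 minutes

Flight 1 in UTC: 4:41 PM − 2:00 = 2:41 PM on Nov 11.
+8 hours 5 minutes → arrive 10:46 PM UTC on Nov 11.
Flight 2 in UTC: 5:43 AM − 5:30 = 12:13 AM on Nov 12.
+8 hours 43 minutes → arrive 8:56 AM UTC on Nov 12.
Flight 1 lands earlier by 10 hours 10 minutes.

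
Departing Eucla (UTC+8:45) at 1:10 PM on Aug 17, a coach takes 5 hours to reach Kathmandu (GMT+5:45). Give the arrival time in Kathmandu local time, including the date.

3:10 PM on August 17

Convert departure to UTC: 1:10 PM − 8:45 = 4:25 AM UTC on Aug 17.
Add 5 hours travel time → 9:25 AM UTC.
Kathmandu is UTC+5:45, so local arrival = 9:25 AM + 5:45 = 3:10 PM on Aug 17.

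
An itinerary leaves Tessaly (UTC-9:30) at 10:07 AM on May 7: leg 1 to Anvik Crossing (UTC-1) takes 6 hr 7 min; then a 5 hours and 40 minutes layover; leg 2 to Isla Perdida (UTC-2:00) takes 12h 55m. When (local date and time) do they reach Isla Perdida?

6:19 PM on May 8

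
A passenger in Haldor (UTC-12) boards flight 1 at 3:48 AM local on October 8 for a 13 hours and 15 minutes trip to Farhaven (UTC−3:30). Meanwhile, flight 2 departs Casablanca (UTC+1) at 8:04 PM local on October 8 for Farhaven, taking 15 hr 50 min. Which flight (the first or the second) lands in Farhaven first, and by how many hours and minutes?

Flight 1 in UTC: 3:48 AM + 12:00 = 3:48 PM on Oct 8.
+13 hours and 15 minutes → arrive 5:03 AM UTC on Oct 9.
Flight 2 in UTC: 8:04 PM − 1:00 = 7:04 PM on Oct 8.
+15 hours and 50 minutes → arrive 10:54 AM UTC on Oct 9.
Flight 1 lands earlier by 5 hours 51 minutes.

the first, by 5 hours 51 minutes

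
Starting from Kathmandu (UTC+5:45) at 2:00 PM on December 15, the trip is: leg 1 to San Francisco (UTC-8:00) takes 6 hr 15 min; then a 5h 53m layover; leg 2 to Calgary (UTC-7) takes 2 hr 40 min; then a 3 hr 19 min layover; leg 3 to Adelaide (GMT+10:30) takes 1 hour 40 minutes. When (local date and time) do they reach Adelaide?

Convert departure to UTC: 2:00 PM − 5:45 = 8:15 AM UTC on Dec 15.
Add 6 hours 15 minutes leg 1 → 2:30 PM UTC.
Add 5 hours and 53 minutes layover in San Francisco → 8:23 PM UTC.
Add 2 hours and 40 minutes leg 2 → 11:03 PM UTC.
Add 3 hours and 19 minutes layover in Calgary → 2:22 AM UTC (Dec 16).
Add 1 hour 40 minutes leg 3 → 4:02 AM UTC.
Adelaide is UTC+10:30, so local arrival = 4:02 AM + 10:30 = 2:32 PM on Dec 16.

2:32 PM on December 16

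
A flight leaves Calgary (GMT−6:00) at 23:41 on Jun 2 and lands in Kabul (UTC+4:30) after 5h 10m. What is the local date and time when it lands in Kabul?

Convert departure to UTC: 23:41 + 6:00 = 05:41 UTC on Jun 3.
Add 5 hours 10 minutes travel time → 10:51 UTC.
Kabul is UTC+4:30, so local arrival = 10:51 + 4:30 = 15:21 on Jun 3.

15:21 on Jun 3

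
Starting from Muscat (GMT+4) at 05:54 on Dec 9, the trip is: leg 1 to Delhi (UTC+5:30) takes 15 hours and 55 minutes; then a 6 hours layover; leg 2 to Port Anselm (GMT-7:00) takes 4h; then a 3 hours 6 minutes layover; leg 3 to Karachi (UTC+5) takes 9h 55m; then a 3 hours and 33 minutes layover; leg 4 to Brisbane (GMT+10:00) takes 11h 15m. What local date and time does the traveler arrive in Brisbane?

17:38 on Dec 11

Convert departure to UTC: 05:54 − 4:00 = 01:54 UTC on Dec 9.
Add 15 hours 55 minutes leg 1 → 17:49 UTC.
Add 6 hours layover in Delhi → 23:49 UTC.
Add 4 hours leg 2 → 03:49 UTC (Dec 10).
Add 3 hours and 6 minutes layover in Port Anselm → 06:55 UTC.
Add 9 hours and 55 minutes leg 3 → 16:50 UTC.
Add 3 hours 33 minutes layover in Karachi → 20:23 UTC.
Add 11 hours 15 minutes leg 4 → 07:38 UTC (Dec 11).
Brisbane is UTC+10:00, so local arrival = 07:38 + 10:00 = 17:38 on Dec 11.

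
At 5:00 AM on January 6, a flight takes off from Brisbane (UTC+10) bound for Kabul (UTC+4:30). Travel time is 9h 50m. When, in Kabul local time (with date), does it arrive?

9:20 AM on January 6

Kabul is 5:30 behind Brisbane.
After 9 hours and 50 minutes it is 2:50 PM in Brisbane.
Shift by the zone difference: 2:50 PM − 5:30 = 9:20 AM on Jan 6 in Kabul.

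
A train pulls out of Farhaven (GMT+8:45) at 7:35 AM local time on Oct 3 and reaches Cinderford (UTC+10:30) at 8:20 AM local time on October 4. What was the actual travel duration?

Departure in UTC: 7:35 AM − 8:45 = 10:50 PM on Oct 2.
Arrival in UTC: 8:20 AM − 10:30 = 9:50 PM on Oct 3.
Elapsed = 9:50 PM − 10:50 PM (+1 day) = 23 hours.

23 hours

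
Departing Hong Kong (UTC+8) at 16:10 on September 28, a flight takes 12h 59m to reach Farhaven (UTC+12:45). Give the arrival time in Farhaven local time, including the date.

Farhaven is 4:45 ahead of Hong Kong.
After 12 hours and 59 minutes it is 05:09 (Sep 29) in Hong Kong.
Shift by the zone difference: 05:09 + 4:45 = 09:54 on Sep 29 in Farhaven.

09:54 on September 29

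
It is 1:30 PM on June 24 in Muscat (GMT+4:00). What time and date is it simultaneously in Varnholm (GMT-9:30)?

12:00 AM on June 24

In UTC: 1:30 PM − 4:00 = 9:30 AM on Jun 24.
Varnholm is UTC−9:30: 9:30 AM − 9:30 = 12:00 AM on Jun 24.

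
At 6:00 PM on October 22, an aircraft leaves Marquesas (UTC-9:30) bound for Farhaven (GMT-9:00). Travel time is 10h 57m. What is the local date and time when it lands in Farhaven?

Convert departure to UTC: 6:00 PM + 9:30 = 3:30 AM UTC on Oct 23.
Add 10 hours and 57 minutes travel time → 2:27 PM UTC.
Farhaven is UTC−9:00, so local arrival = 2:27 PM − 9:00 = 5:27 AM on Oct 23.

5:27 AM on October 23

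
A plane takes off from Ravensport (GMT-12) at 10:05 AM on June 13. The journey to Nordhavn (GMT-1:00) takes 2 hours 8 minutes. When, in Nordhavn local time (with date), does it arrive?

11:13 PM on Jun 13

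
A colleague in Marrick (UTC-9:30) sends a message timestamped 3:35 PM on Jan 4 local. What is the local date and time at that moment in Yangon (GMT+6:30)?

7:35 AM on Jan 5

Yangon is 16:00 ahead of Marrick.
Shift by the zone difference: 3:35 PM + 16:00 = 7:35 AM on Jan 5 in Yangon.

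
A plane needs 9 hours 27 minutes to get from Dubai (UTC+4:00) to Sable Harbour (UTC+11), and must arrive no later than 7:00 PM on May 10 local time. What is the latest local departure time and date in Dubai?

2:33 AM on May 10

Target arrival in UTC: 7:00 PM − 11:00 = 8:00 AM on May 10.
Subtract 9 hours 27 minutes → departure 10:33 PM UTC on May 9.
Dubai is UTC+4:00: 10:33 PM + 4:00 = 2:33 AM on May 10.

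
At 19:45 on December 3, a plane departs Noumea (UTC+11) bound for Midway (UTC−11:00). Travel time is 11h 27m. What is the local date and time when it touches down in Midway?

Convert departure to UTC: 19:45 − 11:00 = 08:45 UTC on Dec 3.
Add 11 hours and 27 minutes travel time → 20:12 UTC.
Midway is UTC−11:00, so local arrival = 20:12 − 11:00 = 09:12 on Dec 3.

09:12 on Dec 3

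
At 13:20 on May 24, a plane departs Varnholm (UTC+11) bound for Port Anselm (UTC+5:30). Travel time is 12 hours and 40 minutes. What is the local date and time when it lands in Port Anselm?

20:30 on May 24

Port Anselm is 5:30 behind Varnholm.
After 12 hours 40 minutes it is 02:00 (May 25) in Varnholm.
Shift by the zone difference: 02:00 − 5:30 = 20:30 on May 24 in Port Anselm.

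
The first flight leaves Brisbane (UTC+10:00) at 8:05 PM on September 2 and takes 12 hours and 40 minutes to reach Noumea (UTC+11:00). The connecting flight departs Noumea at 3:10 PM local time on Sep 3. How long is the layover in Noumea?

Convert departure to UTC: 8:05 PM − 10:00 = 10:05 AM UTC on Sep 2.
Add 12 hours and 40 minutes flight time → 10:45 PM UTC.
Noumea is UTC+11:00, so local arrival = 10:45 PM + 11:00 = 9:45 AM on Sep 3.
Layover = 3:10 PM − 9:45 AM = 5 hours 25 minutes.

5 hours 25 minutes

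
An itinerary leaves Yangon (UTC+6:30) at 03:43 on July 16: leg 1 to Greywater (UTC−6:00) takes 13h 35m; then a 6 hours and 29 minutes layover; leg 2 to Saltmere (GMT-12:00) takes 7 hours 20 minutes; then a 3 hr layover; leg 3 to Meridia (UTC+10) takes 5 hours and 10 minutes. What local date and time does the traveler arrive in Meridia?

Convert departure to UTC: 03:43 − 6:30 = 21:13 UTC on Jul 15.
Add 13 hours 35 minutes leg 1 → 10:48 UTC (Jul 16).
Add 6 hours 29 minutes layover in Greywater → 17:17 UTC.
Add 7 hours and 20 minutes leg 2 → 00:37 UTC (Jul 17).
Add 3 hours layover in Saltmere → 03:37 UTC.
Add 5 hours and 10 minutes leg 3 → 08:47 UTC.
Meridia is UTC+10:00, so local arrival = 08:47 + 10:00 = 18:47 on Jul 17.

18:47 on July 17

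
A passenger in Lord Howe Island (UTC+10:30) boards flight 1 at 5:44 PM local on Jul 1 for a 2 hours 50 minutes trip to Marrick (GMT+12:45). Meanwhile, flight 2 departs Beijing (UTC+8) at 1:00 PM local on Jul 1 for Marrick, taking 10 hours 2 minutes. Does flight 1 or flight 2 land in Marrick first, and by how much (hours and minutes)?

the first, by 4 hours 58 minutes

Flight 1 in UTC: 5:44 PM − 10:30 = 7:14 AM on Jul 1.
+2 hours and 50 minutes → arrive 10:04 AM UTC on Jul 1.
Flight 2 in UTC: 1:00 PM − 8:00 = 5:00 AM on Jul 1.
+10 hours and 2 minutes → arrive 3:02 PM UTC on Jul 1.
Flight 1 lands earlier by 4 hours 58 minutes.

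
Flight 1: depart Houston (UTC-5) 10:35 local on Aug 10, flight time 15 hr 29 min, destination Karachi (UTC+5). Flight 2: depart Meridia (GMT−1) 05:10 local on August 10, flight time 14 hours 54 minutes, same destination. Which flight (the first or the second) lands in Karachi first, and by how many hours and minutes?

the second, by 10 hours

Flight 1 in UTC: 10:35 + 5:00 = 15:35 on Aug 10.
+15 hours and 29 minutes → arrive 07:04 UTC on Aug 11.
Flight 2 in UTC: 05:10 + 1:00 = 06:10 on Aug 10.
+14 hours and 54 minutes → arrive 21:04 UTC on Aug 10.
Flight 2 lands earlier by 10 hours.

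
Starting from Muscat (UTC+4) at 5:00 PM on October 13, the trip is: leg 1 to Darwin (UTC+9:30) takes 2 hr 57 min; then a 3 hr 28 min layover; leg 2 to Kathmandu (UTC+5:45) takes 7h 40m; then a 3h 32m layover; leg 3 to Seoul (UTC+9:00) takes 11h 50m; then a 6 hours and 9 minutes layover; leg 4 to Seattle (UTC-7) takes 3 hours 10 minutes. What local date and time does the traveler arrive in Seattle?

8:46 PM on October 14

Convert departure to UTC: 5:00 PM − 4:00 = 1:00 PM UTC on Oct 13.
Add 2 hours 57 minutes leg 1 → 3:57 PM UTC.
Add 3 hours and 28 minutes layover in Darwin → 7:25 PM UTC.
Add 7 hours 40 minutes leg 2 → 3:05 AM UTC (Oct 14).
Add 3 hours and 32 minutes layover in Kathmandu → 6:37 AM UTC.
Add 11 hours and 50 minutes leg 3 → 6:27 PM UTC.
Add 6 hours and 9 minutes layover in Seoul → 12:36 AM UTC (Oct 15).
Add 3 hours and 10 minutes leg 4 → 3:46 AM UTC.
Seattle is UTC−7:00, so local arrival = 3:46 AM − 7:00 = 8:46 PM on Oct 14.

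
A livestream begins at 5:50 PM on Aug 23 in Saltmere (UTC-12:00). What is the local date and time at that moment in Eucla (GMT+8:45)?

2:35 PM on August 24

In UTC: 5:50 PM + 12:00 = 5:50 AM on Aug 24.
Eucla is UTC+8:45: 5:50 AM + 8:45 = 2:35 PM on Aug 24.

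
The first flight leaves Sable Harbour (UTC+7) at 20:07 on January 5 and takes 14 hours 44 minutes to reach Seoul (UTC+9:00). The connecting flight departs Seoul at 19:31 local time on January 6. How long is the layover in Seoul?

Convert departure to UTC: 20:07 − 7:00 = 13:07 UTC on Jan 5.
Add 14 hours 44 minutes flight time → 03:51 UTC (Jan 6).
Seoul is UTC+9:00, so local arrival = 03:51 + 9:00 = 12:51 on Jan 6.
Layover = 19:31 − 12:51 = 6 hours 40 minutes.

6 hours 40 minutes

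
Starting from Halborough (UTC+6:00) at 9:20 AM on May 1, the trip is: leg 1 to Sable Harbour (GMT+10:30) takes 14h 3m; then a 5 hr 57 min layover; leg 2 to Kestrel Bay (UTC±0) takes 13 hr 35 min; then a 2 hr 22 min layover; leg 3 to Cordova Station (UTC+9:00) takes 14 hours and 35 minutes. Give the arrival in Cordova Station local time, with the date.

Convert departure to UTC: 9:20 AM − 6:00 = 3:20 AM UTC on May 1.
Add 14 hours 3 minutes leg 1 → 5:23 PM UTC.
Add 5 hours and 57 minutes layover in Sable Harbour → 11:20 PM UTC.
Add 13 hours 35 minutes leg 2 → 12:55 PM UTC (May 2).
Add 2 hours and 22 minutes layover in Kestrel Bay → 3:17 PM UTC.
Add 14 hours 35 minutes leg 3 → 5:52 AM UTC (May 3).
Cordova Station is UTC+9:00, so local arrival = 5:52 AM + 9:00 = 2:52 PM on May 3.

2:52 PM on May 3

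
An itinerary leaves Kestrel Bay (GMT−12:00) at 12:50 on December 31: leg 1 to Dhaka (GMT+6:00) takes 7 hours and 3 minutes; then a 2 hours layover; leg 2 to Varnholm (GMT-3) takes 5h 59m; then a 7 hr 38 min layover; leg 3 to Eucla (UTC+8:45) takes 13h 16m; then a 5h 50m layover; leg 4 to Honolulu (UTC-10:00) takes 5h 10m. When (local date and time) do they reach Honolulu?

13:46 on Jan 2

Convert departure to UTC: 12:50 + 12:00 = 00:50 UTC on Jan 1.
Add 7 hours 3 minutes leg 1 → 07:53 UTC.
Add 2 hours layover in Dhaka → 09:53 UTC.
Add 5 hours and 59 minutes leg 2 → 15:52 UTC.
Add 7 hours 38 minutes layover in Varnholm → 23:30 UTC.
Add 13 hours 16 minutes leg 3 → 12:46 UTC (Jan 2).
Add 5 hours 50 minutes layover in Eucla → 18:36 UTC.
Add 5 hours 10 minutes leg 4 → 23:46 UTC.
Honolulu is UTC−10:00, so local arrival = 23:46 − 10:00 = 13:46 on Jan 2.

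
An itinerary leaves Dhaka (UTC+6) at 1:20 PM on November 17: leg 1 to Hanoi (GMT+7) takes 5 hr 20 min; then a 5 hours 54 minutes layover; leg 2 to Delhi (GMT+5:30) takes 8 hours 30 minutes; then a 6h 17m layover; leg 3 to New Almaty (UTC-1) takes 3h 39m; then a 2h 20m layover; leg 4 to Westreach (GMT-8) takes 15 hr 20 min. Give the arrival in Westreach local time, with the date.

10:40 PM on November 18

Convert departure to UTC: 1:20 PM − 6:00 = 7:20 AM UTC on Nov 17.
Add 5 hours and 20 minutes leg 1 → 12:40 PM UTC.
Add 5 hours and 54 minutes layover in Hanoi → 6:34 PM UTC.
Add 8 hours and 30 minutes leg 2 → 3:04 AM UTC (Nov 18).
Add 6 hours and 17 minutes layover in Delhi → 9:21 AM UTC.
Add 3 hours 39 minutes leg 3 → 1:00 PM UTC.
Add 2 hours and 20 minutes layover in New Almaty → 3:20 PM UTC.
Add 15 hours 20 minutes leg 4 → 6:40 AM UTC (Nov 19).
Westreach is UTC−8:00, so local arrival = 6:40 AM − 8:00 = 10:40 PM on Nov 18.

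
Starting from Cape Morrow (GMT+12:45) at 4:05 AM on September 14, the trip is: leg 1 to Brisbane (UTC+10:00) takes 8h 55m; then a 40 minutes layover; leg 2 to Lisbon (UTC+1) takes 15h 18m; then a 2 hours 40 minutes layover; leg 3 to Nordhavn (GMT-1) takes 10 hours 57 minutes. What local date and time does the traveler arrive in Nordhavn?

Convert departure to UTC: 4:05 AM − 12:45 = 3:20 PM UTC on Sep 13.
Add 8 hours 55 minutes leg 1 → 12:15 AM UTC (Sep 14).
Add 40 minutes layover in Brisbane → 12:55 AM UTC.
Add 15 hours 18 minutes leg 2 → 4:13 PM UTC.
Add 2 hours 40 minutes layover in Lisbon → 6:53 PM UTC.
Add 10 hours and 57 minutes leg 3 → 5:50 AM UTC (Sep 15).
Nordhavn is UTC−1:00, so local arrival = 5:50 AM − 1:00 = 4:50 AM on Sep 15.

4:50 AM on September 15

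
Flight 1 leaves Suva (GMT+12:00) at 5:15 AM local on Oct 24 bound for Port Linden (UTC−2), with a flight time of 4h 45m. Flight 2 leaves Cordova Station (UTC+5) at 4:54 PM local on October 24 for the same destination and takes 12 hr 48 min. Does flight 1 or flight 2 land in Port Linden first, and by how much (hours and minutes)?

the first, by 26 hours 42 minutes

Flight 1 in UTC: 5:15 AM − 12:00 = 5:15 PM on Oct 23.
+4 hours 45 minutes → arrive 10:00 PM UTC on Oct 23.
Flight 2 in UTC: 4:54 PM − 5:00 = 11:54 AM on Oct 24.
+12 hours and 48 minutes → arrive 12:42 AM UTC on Oct 25.
Flight 1 lands earlier by 26 hours 42 minutes.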